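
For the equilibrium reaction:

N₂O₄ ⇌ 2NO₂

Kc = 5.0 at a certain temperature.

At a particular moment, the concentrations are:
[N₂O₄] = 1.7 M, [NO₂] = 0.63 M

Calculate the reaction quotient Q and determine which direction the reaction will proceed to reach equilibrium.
Q = 0.233, Q < K, reaction proceeds forward (toward products)

Q = ([NO₂]^2) / ([N₂O₄])
  = ((0.63)^2) / ((1.7)) = 0.3969/1.7 = 0.2335
Since Q = 0.2335 < Kc = 5.0, the reaction proceeds forward (toward products) to reach equilibrium.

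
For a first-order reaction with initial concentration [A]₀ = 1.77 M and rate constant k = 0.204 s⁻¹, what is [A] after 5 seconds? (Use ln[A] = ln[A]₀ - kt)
0.6383 M

ln[A] = ln[A]₀ - k·t = ln(1.77) - (0.204)·(5) = 0.5710 - 1.0200 = -0.4490
[A] = e^(-0.4490) = 0.6383 M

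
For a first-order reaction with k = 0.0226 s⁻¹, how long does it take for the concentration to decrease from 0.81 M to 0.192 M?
63.70 s

From ln[A] = ln[A]₀ - k·t: t = ln([A]₀/[A])/k = ln(0.81/0.192)/0.0226 = ln(4.2188)/0.0226 = 1.4395/0.0226 = 63.70 s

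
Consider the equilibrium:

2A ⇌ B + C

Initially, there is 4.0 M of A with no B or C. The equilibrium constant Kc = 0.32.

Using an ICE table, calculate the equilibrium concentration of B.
[B] = 1.062 M

ICE: [A] = 4.0 − 2x, [B] = [C] = x.
Kc = x²/(4.0 − 2x)² = 0.32 ⇒ √Kc = x/(4.0 − 2x).
x = √0.32·4.0/(1 + 2√0.32) = 0.56569·4.0/2.1314 = 1.0616.
[B] = x = 1.062 M.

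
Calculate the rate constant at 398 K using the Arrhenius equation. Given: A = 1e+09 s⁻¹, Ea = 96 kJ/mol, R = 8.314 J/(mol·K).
2.51e-04 s⁻¹

k = A·exp(-Ea/(R·T)) = 1e+09·exp(-96000/(8.314·398)) = 1e+09·exp(-29.0120) = 1e+09·2.5132e-13 = 2.51e-04 s⁻¹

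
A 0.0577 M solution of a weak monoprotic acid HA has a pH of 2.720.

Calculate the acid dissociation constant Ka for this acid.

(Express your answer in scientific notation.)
K_a = 6.51e-05

[H⁺] = 10^(−pH) = 10^(−2.720) = 1.905e-03 M. For HA ⇌ H⁺ + A⁻, Ka = x²/(C − x) = (1.905e-03)²/(0.0577 − 1.905e-03) = 6.51e-05.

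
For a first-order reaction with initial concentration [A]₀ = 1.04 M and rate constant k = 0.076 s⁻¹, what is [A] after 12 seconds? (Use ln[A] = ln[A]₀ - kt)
0.4178 M

ln[A] = ln[A]₀ - k·t = ln(1.04) - (0.076)·(12) = 0.0392 - 0.9120 = -0.8728
[A] = e^(-0.8728) = 0.4178 M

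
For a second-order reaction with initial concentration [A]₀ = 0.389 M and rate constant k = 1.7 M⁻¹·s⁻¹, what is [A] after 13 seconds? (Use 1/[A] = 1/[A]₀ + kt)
0.0405 M

1/[A] = 1/[A]₀ + k·t = 1/0.389 + (1.7)·(13) = 2.5707 + 22.1000 = 24.6707
[A] = 1/24.6707 = 0.0405 M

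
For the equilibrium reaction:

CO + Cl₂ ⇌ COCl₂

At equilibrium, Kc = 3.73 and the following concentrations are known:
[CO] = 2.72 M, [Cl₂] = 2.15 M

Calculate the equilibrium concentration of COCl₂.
[COCl₂] = 21.8130 M

Kc = ([COCl₂]) / ([CO] × [Cl₂]) = 3.73
[COCl₂]^1 = Kc · (reactant terms)/(other product terms) = 3.73 · 5.848 / 1 = 21.813
[COCl₂] = 21.8130 M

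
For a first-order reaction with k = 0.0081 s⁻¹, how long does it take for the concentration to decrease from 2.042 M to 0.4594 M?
184.17 s

From ln[A] = ln[A]₀ - k·t: t = ln([A]₀/[A])/k = ln(2.042/0.4594)/0.0081 = ln(4.4449)/0.0081 = 1.4918/0.0081 = 184.17 s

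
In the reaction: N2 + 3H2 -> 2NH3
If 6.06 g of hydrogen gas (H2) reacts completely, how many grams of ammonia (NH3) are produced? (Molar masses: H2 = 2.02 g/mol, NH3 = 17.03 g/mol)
Moles of H2 = 6.06 g ÷ 2.02 g/mol = 3 mol
Mole ratio: 2 mol NH3 / 3 mol H2
Moles of NH3 = 3 × (2/3) = 2 mol
Mass of NH3 = 2 mol × 17.03 g/mol = 34.06 g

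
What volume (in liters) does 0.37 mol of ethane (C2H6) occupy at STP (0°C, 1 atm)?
At STP, 1 mol of gas occupies 22.4 L
Volume = 0.37 mol × 22.4 L/mol = 8.29 L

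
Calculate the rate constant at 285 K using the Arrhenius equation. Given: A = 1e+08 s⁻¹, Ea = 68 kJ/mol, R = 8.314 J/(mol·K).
3.44e-05 s⁻¹

k = A·exp(-Ea/(R·T)) = 1e+08·exp(-68000/(8.314·285)) = 1e+08·exp(-28.6982) = 1e+08·3.4399e-13 = 3.44e-05 s⁻¹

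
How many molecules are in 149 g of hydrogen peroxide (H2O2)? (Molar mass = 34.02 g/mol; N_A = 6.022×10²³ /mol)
Moles = 149 g ÷ 34.02 g/mol = 4.37978 mol
Molecules = 4.37978 mol × 6.022×10²³ /mol = 2.638e+24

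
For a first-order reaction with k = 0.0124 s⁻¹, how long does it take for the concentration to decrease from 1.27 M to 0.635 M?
55.90 s

From ln[A] = ln[A]₀ - k·t: t = ln([A]₀/[A])/k = ln(1.27/0.635)/0.0124 = ln(2.0000)/0.0124 = 0.6931/0.0124 = 55.90 s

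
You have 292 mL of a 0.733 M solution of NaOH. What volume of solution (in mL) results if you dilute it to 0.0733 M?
Using M₁V₁ = M₂V₂:
0.733 × 292 = 0.0733 × V₂
V₂ = (0.733 × 292) / 0.0733 = 2920 mL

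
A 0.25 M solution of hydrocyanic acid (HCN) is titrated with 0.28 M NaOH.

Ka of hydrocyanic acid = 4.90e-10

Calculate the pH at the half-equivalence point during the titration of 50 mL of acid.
pH = pKa = 9.31

At the half-equivalence point, [HA] = [A⁻], so by Henderson–Hasselbalch pH = pKa + log(1) = pKa.
pKa = −log(4.90e-10) = 9.31.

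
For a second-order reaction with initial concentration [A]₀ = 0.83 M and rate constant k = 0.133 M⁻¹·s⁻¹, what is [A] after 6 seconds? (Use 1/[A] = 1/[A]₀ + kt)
0.4993 M

1/[A] = 1/[A]₀ + k·t = 1/0.83 + (0.133)·(6) = 1.2048 + 0.7980 = 2.0028
[A] = 1/2.0028 = 0.4993 M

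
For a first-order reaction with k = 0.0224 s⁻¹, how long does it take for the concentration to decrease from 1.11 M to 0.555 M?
30.94 s

From ln[A] = ln[A]₀ - k·t: t = ln([A]₀/[A])/k = ln(1.11/0.555)/0.0224 = ln(2.0000)/0.0224 = 0.6931/0.0224 = 30.94 s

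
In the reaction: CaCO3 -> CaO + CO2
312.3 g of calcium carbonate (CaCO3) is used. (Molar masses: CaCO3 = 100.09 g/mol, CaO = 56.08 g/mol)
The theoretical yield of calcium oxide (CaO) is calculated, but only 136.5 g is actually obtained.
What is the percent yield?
Moles of CaCO3 = 312.3 g ÷ 100.09 g/mol = 3.12019 mol
Mole ratio: 1 mol CaO / 1 mol CaCO3
Moles of CaO = 3.12019 × (1/1) = 3.12019 mol
Theoretical yield = 3.12019 mol × 56.08 g/mol = 174.98 g
Actual yield = 136.5 g
Percent yield = (136.5 / 174.98) × 100% = 78.0%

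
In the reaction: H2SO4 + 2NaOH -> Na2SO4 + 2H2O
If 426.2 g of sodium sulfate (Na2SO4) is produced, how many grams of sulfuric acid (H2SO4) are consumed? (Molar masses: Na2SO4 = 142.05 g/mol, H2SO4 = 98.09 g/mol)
Moles of Na2SO4 = 426.2 g ÷ 142.05 g/mol = 3.00035 mol
Mole ratio: 1 mol H2SO4 / 1 mol Na2SO4
Moles of H2SO4 = 3.00035 × (1/1) = 3.00035 mol
Mass of H2SO4 = 3.00035 mol × 98.09 g/mol = 294.3 g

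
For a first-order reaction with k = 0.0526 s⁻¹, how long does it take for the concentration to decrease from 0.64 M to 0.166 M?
25.66 s

From ln[A] = ln[A]₀ - k·t: t = ln([A]₀/[A])/k = ln(0.64/0.166)/0.0526 = ln(3.8554)/0.0526 = 1.3495/0.0526 = 25.66 s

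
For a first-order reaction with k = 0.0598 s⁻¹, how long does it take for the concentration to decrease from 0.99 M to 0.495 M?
11.59 s

From ln[A] = ln[A]₀ - k·t: t = ln([A]₀/[A])/k = ln(0.99/0.495)/0.0598 = ln(2.0000)/0.0598 = 0.6931/0.0598 = 11.59 s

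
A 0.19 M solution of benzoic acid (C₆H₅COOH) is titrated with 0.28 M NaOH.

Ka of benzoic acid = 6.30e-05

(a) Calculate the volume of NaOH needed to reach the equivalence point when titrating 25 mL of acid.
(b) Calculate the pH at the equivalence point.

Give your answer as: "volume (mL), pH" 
V = 17.0 mL, pH = 8.63

(a) At equivalence: moles acid = moles base.
moles acid = 0.19 × 0.025 = 0.00475 mol; V_NaOH = 0.00475/0.28 = 0.01696 L = 17.0 mL.
(b) At equivalence, all acid → conjugate base A⁻ at [A⁻] = 0.00475/0.04196 = 0.1132 M.
Kb = Kw/Ka = 1.0e-14/6.30e-05 = 1.587e-10; [OH⁻] = √(Kb·[A⁻]) = 4.239e-06; pOH = 5.37; pH = 14 − pOH = 8.63.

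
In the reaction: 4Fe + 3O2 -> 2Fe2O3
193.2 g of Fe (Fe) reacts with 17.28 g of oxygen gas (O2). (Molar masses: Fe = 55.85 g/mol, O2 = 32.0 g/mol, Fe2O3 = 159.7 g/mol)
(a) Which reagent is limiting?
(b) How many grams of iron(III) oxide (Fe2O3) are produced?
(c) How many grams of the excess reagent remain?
(a) O2, (b) 57.49 g, (c) 153 g

Moles of Fe = 193.2 g ÷ 55.85 g/mol = 3.45927 mol
Moles of O2 = 17.28 g ÷ 32.0 g/mol = 0.54 mol
Moles ÷ coefficient: Fe: 3.45927/4 = 0.8648, O2: 0.54/3 = 0.18
(a) O2 has the smaller value, so O2 is the limiting reagent.
(b) Moles of Fe2O3 = 0.54 mol O2 × (2/3) = 0.36 mol; mass = 0.36 mol × 159.7 g/mol = 57.49 g
(c) Fe consumed = 0.54 × (4/3) = 0.72 mol; remaining = 3.45927 − 0.72 = 2.73927 mol; mass = 2.73927 mol × 55.85 g/mol = 153 g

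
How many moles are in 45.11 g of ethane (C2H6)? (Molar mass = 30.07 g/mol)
Moles = 45.11 g ÷ 30.07 g/mol = 1.5 mol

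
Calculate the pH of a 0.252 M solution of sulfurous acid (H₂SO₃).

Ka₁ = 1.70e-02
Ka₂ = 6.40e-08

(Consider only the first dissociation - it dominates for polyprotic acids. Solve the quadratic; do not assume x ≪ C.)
pH = 1.24

x² + Ka₁·x − Ka₁·C = 0 with Ka₁ = 1.70e-02, C = 0.252.
x = (−Ka₁ + √(Ka₁² + 4·Ka₁·C))/2 = 5.7502e-02 M, so pH = 1.24.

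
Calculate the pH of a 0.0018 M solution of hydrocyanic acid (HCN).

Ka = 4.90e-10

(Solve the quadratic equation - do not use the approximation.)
pH = 6.03

x² + Ka×x - Ka×C = 0. Using quadratic formula: [H⁺] = 9.3890e-07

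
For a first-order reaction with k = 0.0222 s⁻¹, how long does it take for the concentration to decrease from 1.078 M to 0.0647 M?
126.72 s

From ln[A] = ln[A]₀ - k·t: t = ln([A]₀/[A])/k = ln(1.078/0.0647)/0.0222 = ln(16.6615)/0.0222 = 2.8131/0.0222 = 126.72 s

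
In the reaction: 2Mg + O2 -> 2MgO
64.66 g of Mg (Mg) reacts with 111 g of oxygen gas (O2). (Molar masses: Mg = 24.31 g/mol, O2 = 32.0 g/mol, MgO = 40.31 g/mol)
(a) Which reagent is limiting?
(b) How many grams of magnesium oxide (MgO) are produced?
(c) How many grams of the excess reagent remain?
(a) Mg, (b) 107.2 g, (c) 68.44 g

Moles of Mg = 64.66 g ÷ 24.31 g/mol = 2.65981 mol
Moles of O2 = 111 g ÷ 32.0 g/mol = 3.46875 mol
Moles ÷ coefficient: Mg: 2.65981/2 = 1.33, O2: 3.46875/1 = 3.469
(a) Mg has the smaller value, so Mg is the limiting reagent.
(b) Moles of MgO = 2.65981 mol Mg × (2/2) = 2.65981 mol; mass = 2.65981 mol × 40.31 g/mol = 107.2 g
(c) O2 consumed = 2.65981 × (1/2) = 1.32991 mol; remaining = 3.46875 − 1.32991 = 2.13884 mol; mass = 2.13884 mol × 32.0 g/mol = 68.44 g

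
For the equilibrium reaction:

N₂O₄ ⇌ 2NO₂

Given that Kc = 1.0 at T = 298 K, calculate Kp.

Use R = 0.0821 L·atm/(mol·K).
K_p = 24.4658

Δn = (moles gaseous products) − (moles gaseous reactants) = 1
T = 298 K; RT = 0.0821 × 298 = 24.4658
Kp = Kc·(RT)^Δn = 1.0 × (24.4658)^1 = 1.0 × 24.4658 = 24.4658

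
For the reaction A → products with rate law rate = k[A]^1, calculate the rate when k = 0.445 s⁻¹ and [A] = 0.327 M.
0.1455 M/s

rate = k·[A]^1 = 0.445·(0.327)^1 = 0.445·0.327 = 0.1455 M/s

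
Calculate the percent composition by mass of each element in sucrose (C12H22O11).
C: 42.10%, H: 6.48%, O: 51.42%

Molar mass of C12H22O11 = 342.3 g/mol
% C = (12 × 12.01) / 342.3 × 100% = 144.12 / 342.3 × 100% = 42.10%
% H = (22 × 1.008) / 342.3 × 100% = 22.176 / 342.3 × 100% = 6.48%
% O = (11 × 16.0) / 342.3 × 100% = 176 / 342.3 × 100% = 51.42%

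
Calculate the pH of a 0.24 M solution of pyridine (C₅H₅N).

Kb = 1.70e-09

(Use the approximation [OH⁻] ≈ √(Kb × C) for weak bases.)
pH = 9.31

[OH⁻] = √(Kb × C) = √(1.70e-09 × 0.24) = 2.0199e-05. pOH = 4.69, pH = 14 - pOH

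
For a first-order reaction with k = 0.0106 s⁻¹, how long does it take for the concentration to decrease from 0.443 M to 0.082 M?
159.14 s

From ln[A] = ln[A]₀ - k·t: t = ln([A]₀/[A])/k = ln(0.443/0.082)/0.0106 = ln(5.4024)/0.0106 = 1.6869/0.0106 = 159.14 s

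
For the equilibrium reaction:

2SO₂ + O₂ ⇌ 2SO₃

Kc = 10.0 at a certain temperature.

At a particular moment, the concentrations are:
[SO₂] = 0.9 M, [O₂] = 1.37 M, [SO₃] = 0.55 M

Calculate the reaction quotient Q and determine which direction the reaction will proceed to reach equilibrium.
Q = 0.273, Q < K, reaction proceeds forward (toward products)

Q = ([SO₃]^2) / ([SO₂]^2 × [O₂])
  = ((0.55)^2) / ((0.9)^2·(1.37)) = 0.3025/1.1097 = 0.2726
Since Q = 0.2726 < Kc = 10.0, the reaction proceeds forward (toward products) to reach equilibrium.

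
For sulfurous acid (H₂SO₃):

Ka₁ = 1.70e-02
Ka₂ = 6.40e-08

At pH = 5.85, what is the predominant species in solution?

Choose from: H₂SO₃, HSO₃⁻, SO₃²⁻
HSO₃⁻

pKa1 = 1.77, pKa2 = 7.19. Each pKa is the crossover between adjacent species; pH = 5.85 lies in the region where HSO₃⁻ predominates.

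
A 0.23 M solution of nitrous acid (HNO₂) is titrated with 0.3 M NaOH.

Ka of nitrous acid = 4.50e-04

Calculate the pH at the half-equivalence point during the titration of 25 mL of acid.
pH = pKa = 3.35

At the half-equivalence point, [HA] = [A⁻], so by Henderson–Hasselbalch pH = pKa + log(1) = pKa.
pKa = −log(4.50e-04) = 3.35.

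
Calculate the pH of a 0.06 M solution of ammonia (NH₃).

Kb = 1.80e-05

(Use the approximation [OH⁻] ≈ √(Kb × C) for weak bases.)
pH = 11.02

[OH⁻] = √(Kb × C) = √(1.80e-05 × 0.06) = 1.0392e-03. pOH = 2.98, pH = 14 - pOH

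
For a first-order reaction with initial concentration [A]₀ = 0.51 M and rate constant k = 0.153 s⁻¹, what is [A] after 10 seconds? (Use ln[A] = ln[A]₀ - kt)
0.1104 M

ln[A] = ln[A]₀ - k·t = ln(0.51) - (0.153)·(10) = -0.6733 - 1.5300 = -2.2033
[A] = e^(-2.2033) = 0.1104 M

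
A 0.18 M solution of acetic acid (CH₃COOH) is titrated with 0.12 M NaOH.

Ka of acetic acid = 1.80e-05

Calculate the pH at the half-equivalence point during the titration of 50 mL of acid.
pH = pKa = 4.74

At the half-equivalence point, [HA] = [A⁻], so by Henderson–Hasselbalch pH = pKa + log(1) = pKa.
pKa = −log(1.80e-05) = 4.74.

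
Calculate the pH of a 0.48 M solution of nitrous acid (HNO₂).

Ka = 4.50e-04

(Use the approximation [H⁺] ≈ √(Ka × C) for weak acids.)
pH = 1.83

[H⁺] = √(Ka × C) = √(4.50e-04 × 0.48) = 1.4697e-02. pH = -log(1.4697e-02)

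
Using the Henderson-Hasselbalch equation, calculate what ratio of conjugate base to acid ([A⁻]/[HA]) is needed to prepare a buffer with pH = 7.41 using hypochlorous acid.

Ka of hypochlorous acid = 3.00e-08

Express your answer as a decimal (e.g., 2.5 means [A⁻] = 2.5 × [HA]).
[A⁻]/[HA] = 0.771

pKa = −log(3.00e-08) = 7.5229. pH = pKa + log([A⁻]/[HA]). 7.41 = 7.5229 + log(ratio). log(ratio) = 7.41 − 7.5229 = -0.1129. ratio = 10^(-0.1129) = 0.771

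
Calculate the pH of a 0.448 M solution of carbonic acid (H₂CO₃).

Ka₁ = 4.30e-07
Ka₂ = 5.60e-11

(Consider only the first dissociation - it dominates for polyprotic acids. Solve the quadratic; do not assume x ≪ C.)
pH = 3.36

x² + Ka₁·x − Ka₁·C = 0 with Ka₁ = 4.30e-07, C = 0.448.
x = (−Ka₁ + √(Ka₁² + 4·Ka₁·C))/2 = 4.3869e-04 M, so pH = 3.36.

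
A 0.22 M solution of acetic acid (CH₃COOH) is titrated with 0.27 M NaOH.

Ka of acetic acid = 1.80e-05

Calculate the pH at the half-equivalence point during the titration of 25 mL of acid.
pH = pKa = 4.74

At the half-equivalence point, [HA] = [A⁻], so by Henderson–Hasselbalch pH = pKa + log(1) = pKa.
pKa = −log(1.80e-05) = 4.74.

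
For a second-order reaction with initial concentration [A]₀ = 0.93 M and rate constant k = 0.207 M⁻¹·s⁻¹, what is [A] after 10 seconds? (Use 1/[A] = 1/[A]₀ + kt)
0.3179 M

1/[A] = 1/[A]₀ + k·t = 1/0.93 + (0.207)·(10) = 1.0753 + 2.0700 = 3.1453
[A] = 1/3.1453 = 0.3179 M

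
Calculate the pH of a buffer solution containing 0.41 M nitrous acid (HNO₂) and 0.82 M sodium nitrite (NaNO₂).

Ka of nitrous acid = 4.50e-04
pH = 3.65

pKa = -log(4.50e-04) = 3.35. pH = pKa + log([A⁻]/[HA]) = 3.35 + log(0.82/0.41)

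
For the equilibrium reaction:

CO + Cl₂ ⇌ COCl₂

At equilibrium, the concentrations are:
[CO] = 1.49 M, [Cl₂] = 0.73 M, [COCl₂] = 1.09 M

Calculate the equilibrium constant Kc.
K_c = 1.0021

Kc = ([COCl₂]) / ([CO] × [Cl₂])
   = ((1.09)) / ((1.49)·(0.73))
   = 1.09 / 1.0877 = 1.0021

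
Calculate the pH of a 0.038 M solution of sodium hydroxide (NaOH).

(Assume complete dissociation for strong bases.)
pH = 12.58

[OH⁻] = 0.038 M for strong base. pOH = -log[OH⁻] = 1.42, pH = 14 - pOH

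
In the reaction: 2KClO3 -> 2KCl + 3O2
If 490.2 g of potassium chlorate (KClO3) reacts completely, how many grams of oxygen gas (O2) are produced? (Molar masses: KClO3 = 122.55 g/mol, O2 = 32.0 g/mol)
Moles of KClO3 = 490.2 g ÷ 122.55 g/mol = 4 mol
Mole ratio: 3 mol O2 / 2 mol KClO3
Moles of O2 = 4 × (3/2) = 6 mol
Mass of O2 = 6 mol × 32.0 g/mol = 192 g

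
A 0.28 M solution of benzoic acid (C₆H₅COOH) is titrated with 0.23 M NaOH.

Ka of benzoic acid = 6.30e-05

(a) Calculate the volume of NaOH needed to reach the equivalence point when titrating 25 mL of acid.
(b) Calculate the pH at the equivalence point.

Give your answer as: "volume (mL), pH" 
V = 30.4 mL, pH = 8.65

(a) At equivalence: moles acid = moles base.
moles acid = 0.28 × 0.025 = 0.007 mol; V_NaOH = 0.007/0.23 = 0.03043 L = 30.4 mL.
(b) At equivalence, all acid → conjugate base A⁻ at [A⁻] = 0.007/0.05543 = 0.1263 M.
Kb = Kw/Ka = 1.0e-14/6.30e-05 = 1.587e-10; [OH⁻] = √(Kb·[A⁻]) = 4.477e-06; pOH = 5.35; pH = 14 − pOH = 8.65.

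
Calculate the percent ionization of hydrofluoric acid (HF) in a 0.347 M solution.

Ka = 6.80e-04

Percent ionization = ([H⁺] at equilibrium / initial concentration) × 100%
Percent ionization = 4.33%

Let x = [H⁺]. Ka = x²/(C - x) ⇒ x² + (6.80e-04)x - (6.80e-04)(0.347) = 0. x = 1.5025e-02. Percent = (1.5025e-02/0.347) × 100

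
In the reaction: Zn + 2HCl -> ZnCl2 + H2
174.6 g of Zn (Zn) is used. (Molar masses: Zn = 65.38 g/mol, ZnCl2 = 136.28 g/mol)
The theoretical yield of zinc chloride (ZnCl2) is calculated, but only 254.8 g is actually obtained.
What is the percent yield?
Moles of Zn = 174.6 g ÷ 65.38 g/mol = 2.67054 mol
Mole ratio: 1 mol ZnCl2 / 1 mol Zn
Moles of ZnCl2 = 2.67054 × (1/1) = 2.67054 mol
Theoretical yield = 2.67054 mol × 136.28 g/mol = 363.94 g
Actual yield = 254.8 g
Percent yield = (254.8 / 363.94) × 100% = 70.0%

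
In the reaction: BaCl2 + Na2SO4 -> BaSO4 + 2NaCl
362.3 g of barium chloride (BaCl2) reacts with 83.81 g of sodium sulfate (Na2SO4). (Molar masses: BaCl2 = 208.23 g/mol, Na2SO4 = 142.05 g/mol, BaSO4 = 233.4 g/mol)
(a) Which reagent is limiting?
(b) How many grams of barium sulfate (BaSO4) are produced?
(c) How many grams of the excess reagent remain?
(a) Na2SO4, (b) 137.7 g, (c) 239.4 g

Moles of BaCl2 = 362.3 g ÷ 208.23 g/mol = 1.7399 mol
Moles of Na2SO4 = 83.81 g ÷ 142.05 g/mol = 0.590004 mol
Moles ÷ coefficient: BaCl2: 1.7399/1 = 1.74, Na2SO4: 0.590004/1 = 0.59
(a) Na2SO4 has the smaller value, so Na2SO4 is the limiting reagent.
(b) Moles of BaSO4 = 0.590004 mol Na2SO4 × (1/1) = 0.590004 mol; mass = 0.590004 mol × 233.4 g/mol = 137.7 g
(c) BaCl2 consumed = 0.590004 × (1/1) = 0.590004 mol; remaining = 1.7399 − 0.590004 = 1.1499 mol; mass = 1.1499 mol × 208.23 g/mol = 239.4 g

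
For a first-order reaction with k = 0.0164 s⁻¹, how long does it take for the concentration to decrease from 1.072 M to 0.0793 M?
158.78 s

From ln[A] = ln[A]₀ - k·t: t = ln([A]₀/[A])/k = ln(1.072/0.0793)/0.0164 = ln(13.5183)/0.0164 = 2.6040/0.0164 = 158.78 s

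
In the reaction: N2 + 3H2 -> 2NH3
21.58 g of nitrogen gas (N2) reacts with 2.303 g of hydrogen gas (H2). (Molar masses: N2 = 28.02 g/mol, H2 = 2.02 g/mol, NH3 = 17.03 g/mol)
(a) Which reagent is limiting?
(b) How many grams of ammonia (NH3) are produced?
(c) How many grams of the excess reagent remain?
(a) H2, (b) 12.94 g, (c) 10.93 g

Moles of N2 = 21.58 g ÷ 28.02 g/mol = 0.770164 mol
Moles of H2 = 2.303 g ÷ 2.02 g/mol = 1.1401 mol
Moles ÷ coefficient: N2: 0.770164/1 = 0.7702, H2: 1.1401/3 = 0.38
(a) H2 has the smaller value, so H2 is the limiting reagent.
(b) Moles of NH3 = 1.1401 mol H2 × (2/3) = 0.760066 mol; mass = 0.760066 mol × 17.03 g/mol = 12.94 g
(c) N2 consumed = 1.1401 × (1/3) = 0.380033 mol; remaining = 0.770164 − 0.380033 = 0.390131 mol; mass = 0.390131 mol × 28.02 g/mol = 10.93 g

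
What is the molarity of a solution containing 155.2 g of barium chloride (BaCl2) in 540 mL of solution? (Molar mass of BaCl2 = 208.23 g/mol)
Moles of BaCl2 = 155.2 g ÷ 208.23 g/mol = 0.74533 mol
Volume = 540 mL = 0.54 L
Molarity = 0.74533 mol ÷ 0.54 L = 1.38 M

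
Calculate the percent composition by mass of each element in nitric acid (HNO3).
H: 1.60%, N: 22.23%, O: 76.17%

Molar mass of HNO3 = 63.02 g/mol
% H = (1 × 1.008) / 63.02 × 100% = 1.008 / 63.02 × 100% = 1.60%
% N = (1 × 14.01) / 63.02 × 100% = 14.01 / 63.02 × 100% = 22.23%
% O = (3 × 16.0) / 63.02 × 100% = 48 / 63.02 × 100% = 76.17%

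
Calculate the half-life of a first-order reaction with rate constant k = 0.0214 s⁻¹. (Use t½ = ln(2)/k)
32.39 s

t½ = ln(2)/k = 0.6931/0.0214 = 32.39 s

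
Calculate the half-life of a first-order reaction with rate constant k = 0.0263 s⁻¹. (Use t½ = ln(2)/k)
26.36 s

t½ = ln(2)/k = 0.6931/0.0263 = 26.36 s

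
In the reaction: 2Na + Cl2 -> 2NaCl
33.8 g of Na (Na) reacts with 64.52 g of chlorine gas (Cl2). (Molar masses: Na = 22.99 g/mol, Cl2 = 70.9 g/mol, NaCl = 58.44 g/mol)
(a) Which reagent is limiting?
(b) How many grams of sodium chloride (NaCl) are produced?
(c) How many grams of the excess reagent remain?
(a) Na, (b) 85.92 g, (c) 12.4 g

Moles of Na = 33.8 g ÷ 22.99 g/mol = 1.4702 mol
Moles of Cl2 = 64.52 g ÷ 70.9 g/mol = 0.910014 mol
Moles ÷ coefficient: Na: 1.4702/2 = 0.7351, Cl2: 0.910014/1 = 0.91
(a) Na has the smaller value, so Na is the limiting reagent.
(b) Moles of NaCl = 1.4702 mol Na × (2/2) = 1.4702 mol; mass = 1.4702 mol × 58.44 g/mol = 85.92 g
(c) Cl2 consumed = 1.4702 × (1/2) = 0.735102 mol; remaining = 0.910014 − 0.735102 = 0.174912 mol; mass = 0.174912 mol × 70.9 g/mol = 12.4 g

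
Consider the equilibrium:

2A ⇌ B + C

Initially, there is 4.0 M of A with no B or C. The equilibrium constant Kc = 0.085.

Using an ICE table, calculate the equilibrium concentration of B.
[B] = 0.737 M

ICE: [A] = 4.0 − 2x, [B] = [C] = x.
Kc = x²/(4.0 − 2x)² = 0.085 ⇒ √Kc = x/(4.0 − 2x).
x = √0.085·4.0/(1 + 2√0.085) = 0.29155·4.0/1.5831 = 0.73665.
[B] = x = 0.737 M.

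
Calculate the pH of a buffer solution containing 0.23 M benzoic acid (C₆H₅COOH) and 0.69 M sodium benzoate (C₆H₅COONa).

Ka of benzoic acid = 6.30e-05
pH = 4.68

pKa = -log(6.30e-05) = 4.20. pH = pKa + log([A⁻]/[HA]) = 4.20 + log(0.69/0.23)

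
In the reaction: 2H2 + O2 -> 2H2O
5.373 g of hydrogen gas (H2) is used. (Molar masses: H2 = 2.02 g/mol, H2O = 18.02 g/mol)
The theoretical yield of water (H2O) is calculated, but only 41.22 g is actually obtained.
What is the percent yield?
Moles of H2 = 5.373 g ÷ 2.02 g/mol = 2.6599 mol
Mole ratio: 2 mol H2O / 2 mol H2
Moles of H2O = 2.6599 × (2/2) = 2.6599 mol
Theoretical yield = 2.6599 mol × 18.02 g/mol = 47.931 g
Actual yield = 41.22 g
Percent yield = (41.22 / 47.931) × 100% = 86.0%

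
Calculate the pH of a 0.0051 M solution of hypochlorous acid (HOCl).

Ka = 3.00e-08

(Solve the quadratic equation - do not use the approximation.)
pH = 4.91

x² + Ka×x - Ka×C = 0. Using quadratic formula: [H⁺] = 1.2354e-05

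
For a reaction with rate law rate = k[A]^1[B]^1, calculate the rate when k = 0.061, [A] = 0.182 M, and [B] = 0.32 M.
0.003553 M/s

rate = k·[A]^1·[B]^1 = 0.061·(0.182)^1·(0.32)^1 = 0.061·0.182·0.32 = 0.003553 M/s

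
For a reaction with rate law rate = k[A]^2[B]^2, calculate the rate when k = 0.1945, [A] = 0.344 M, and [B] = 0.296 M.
0.002017 M/s

rate = k·[A]^2·[B]^2 = 0.1945·(0.344)^2·(0.296)^2 = 0.1945·0.118336·0.087616 = 0.002017 M/s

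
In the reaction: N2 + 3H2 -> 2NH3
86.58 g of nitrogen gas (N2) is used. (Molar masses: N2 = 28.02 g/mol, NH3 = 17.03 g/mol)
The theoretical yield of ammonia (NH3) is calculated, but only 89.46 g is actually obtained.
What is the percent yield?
Moles of N2 = 86.58 g ÷ 28.02 g/mol = 3.08994 mol
Mole ratio: 2 mol NH3 / 1 mol N2
Moles of NH3 = 3.08994 × (2/1) = 6.17987 mol
Theoretical yield = 6.17987 mol × 17.03 g/mol = 105.24 g
Actual yield = 89.46 g
Percent yield = (89.46 / 105.24) × 100% = 85.0%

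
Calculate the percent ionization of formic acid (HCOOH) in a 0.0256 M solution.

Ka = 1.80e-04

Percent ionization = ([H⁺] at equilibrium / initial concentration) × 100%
Percent ionization = 8.04%

Let x = [H⁺]. Ka = x²/(C - x) ⇒ x² + (1.80e-04)x - (1.80e-04)(0.0256) = 0. x = 2.0585e-03. Percent = (2.0585e-03/0.0256) × 100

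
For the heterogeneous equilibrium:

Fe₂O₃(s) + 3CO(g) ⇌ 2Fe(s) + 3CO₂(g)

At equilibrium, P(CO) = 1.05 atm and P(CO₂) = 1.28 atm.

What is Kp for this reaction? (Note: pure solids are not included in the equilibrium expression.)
K_p = 1.812

Solids (Fe₂O₃, Fe) are excluded.
Kp = P(CO₂)³/P(CO)³ = (1.28)³/(1.05)³ = 2.097/1.158 = 1.812.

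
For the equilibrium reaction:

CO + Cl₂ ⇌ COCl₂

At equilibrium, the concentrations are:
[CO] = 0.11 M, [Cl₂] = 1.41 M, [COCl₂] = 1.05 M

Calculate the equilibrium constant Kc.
K_c = 6.7698

Kc = ([COCl₂]) / ([CO] × [Cl₂])
   = ((1.05)) / ((0.11)·(1.41))
   = 1.05 / 0.1551 = 6.7698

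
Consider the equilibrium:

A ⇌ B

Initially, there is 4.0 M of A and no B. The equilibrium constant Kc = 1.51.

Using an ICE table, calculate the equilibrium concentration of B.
[B] = 2.406 M

ICE: [A] = 4.0 − x, [B] = x.
Kc = x/(4.0 − x) = 1.51 ⇒ x = 1.51·4.0/(1 + 1.51) = 6.04/2.51 = 2.406.
[B] = x = 2.406 M.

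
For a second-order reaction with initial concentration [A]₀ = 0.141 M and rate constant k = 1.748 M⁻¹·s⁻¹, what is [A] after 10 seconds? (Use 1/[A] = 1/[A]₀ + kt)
0.0407 M

1/[A] = 1/[A]₀ + k·t = 1/0.141 + (1.748)·(10) = 7.0922 + 17.4800 = 24.5722
[A] = 1/24.5722 = 0.0407 M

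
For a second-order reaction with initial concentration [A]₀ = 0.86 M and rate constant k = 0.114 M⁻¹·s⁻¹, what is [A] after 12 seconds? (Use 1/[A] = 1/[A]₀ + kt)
0.3951 M

1/[A] = 1/[A]₀ + k·t = 1/0.86 + (0.114)·(12) = 1.1628 + 1.3680 = 2.5308
[A] = 1/2.5308 = 0.3951 M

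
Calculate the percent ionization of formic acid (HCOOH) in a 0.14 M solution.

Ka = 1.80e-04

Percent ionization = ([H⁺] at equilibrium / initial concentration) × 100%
Percent ionization = 3.52%

Let x = [H⁺]. Ka = x²/(C - x) ⇒ x² + (1.80e-04)x - (1.80e-04)(0.14) = 0. x = 4.9308e-03. Percent = (4.9308e-03/0.14) × 100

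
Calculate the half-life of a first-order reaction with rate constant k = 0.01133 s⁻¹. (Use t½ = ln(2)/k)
61.18 s

t½ = ln(2)/k = 0.6931/0.01133 = 61.18 s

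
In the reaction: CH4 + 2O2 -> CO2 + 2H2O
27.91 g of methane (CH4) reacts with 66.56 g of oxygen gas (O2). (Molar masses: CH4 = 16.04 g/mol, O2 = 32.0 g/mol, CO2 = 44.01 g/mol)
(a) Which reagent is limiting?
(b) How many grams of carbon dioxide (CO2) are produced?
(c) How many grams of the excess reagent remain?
(a) O2, (b) 45.77 g, (c) 11.23 g

Moles of CH4 = 27.91 g ÷ 16.04 g/mol = 1.74002 mol
Moles of O2 = 66.56 g ÷ 32.0 g/mol = 2.08 mol
Moles ÷ coefficient: CH4: 1.74002/1 = 1.74, O2: 2.08/2 = 1.04
(a) O2 has the smaller value, so O2 is the limiting reagent.
(b) Moles of CO2 = 2.08 mol O2 × (1/2) = 1.04 mol; mass = 1.04 mol × 44.01 g/mol = 45.77 g
(c) CH4 consumed = 2.08 × (1/2) = 1.04 mol; remaining = 1.74002 − 1.04 = 0.700025 mol; mass = 0.700025 mol × 16.04 g/mol = 11.23 g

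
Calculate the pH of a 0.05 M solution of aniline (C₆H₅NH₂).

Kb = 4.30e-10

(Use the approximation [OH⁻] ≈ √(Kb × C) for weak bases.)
pH = 8.67

[OH⁻] = √(Kb × C) = √(4.30e-10 × 0.05) = 4.6368e-06. pOH = 5.33, pH = 14 - pOH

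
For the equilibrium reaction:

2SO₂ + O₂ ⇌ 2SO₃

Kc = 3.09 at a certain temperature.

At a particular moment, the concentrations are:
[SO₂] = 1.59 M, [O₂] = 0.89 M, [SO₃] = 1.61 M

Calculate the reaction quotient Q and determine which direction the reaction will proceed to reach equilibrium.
Q = 1.152, Q < K, reaction proceeds forward (toward products)

Q = ([SO₃]^2) / ([SO₂]^2 × [O₂])
  = ((1.61)^2) / ((1.59)^2·(0.89)) = 2.5921/2.25 = 1.152
Since Q = 1.152 < Kc = 3.09, the reaction proceeds forward (toward products) to reach equilibrium.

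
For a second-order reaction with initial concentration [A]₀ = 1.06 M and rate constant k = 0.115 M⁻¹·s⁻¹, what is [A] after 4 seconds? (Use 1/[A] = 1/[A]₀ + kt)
0.7126 M

1/[A] = 1/[A]₀ + k·t = 1/1.06 + (0.115)·(4) = 0.9434 + 0.4600 = 1.4034
[A] = 1/1.4034 = 0.7126 M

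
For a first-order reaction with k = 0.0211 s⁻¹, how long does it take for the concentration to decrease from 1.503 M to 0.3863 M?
64.39 s

From ln[A] = ln[A]₀ - k·t: t = ln([A]₀/[A])/k = ln(1.503/0.3863)/0.0211 = ln(3.8908)/0.0211 = 1.3586/0.0211 = 64.39 s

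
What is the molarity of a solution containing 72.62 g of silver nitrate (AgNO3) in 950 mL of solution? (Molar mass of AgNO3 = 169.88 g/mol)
Moles of AgNO3 = 72.62 g ÷ 169.88 g/mol = 0.427478 mol
Volume = 950 mL = 0.95 L
Molarity = 0.427478 mol ÷ 0.95 L = 0.45 M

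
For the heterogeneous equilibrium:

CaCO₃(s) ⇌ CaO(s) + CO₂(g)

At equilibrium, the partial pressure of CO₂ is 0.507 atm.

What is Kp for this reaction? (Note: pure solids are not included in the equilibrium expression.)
K_p = 0.507

Solids (CaCO₃, CaO) have activity 1 and are excluded.
Kp = P(CO₂) = 0.507.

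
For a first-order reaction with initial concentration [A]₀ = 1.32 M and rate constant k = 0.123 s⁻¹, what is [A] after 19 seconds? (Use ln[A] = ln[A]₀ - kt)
0.1275 M

ln[A] = ln[A]₀ - k·t = ln(1.32) - (0.123)·(19) = 0.2776 - 2.3370 = -2.0594
[A] = e^(-2.0594) = 0.1275 M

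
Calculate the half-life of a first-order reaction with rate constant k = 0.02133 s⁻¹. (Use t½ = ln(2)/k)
32.50 s

t½ = ln(2)/k = 0.6931/0.02133 = 32.50 s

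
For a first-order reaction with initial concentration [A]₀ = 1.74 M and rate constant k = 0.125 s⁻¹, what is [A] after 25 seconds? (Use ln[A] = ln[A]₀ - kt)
0.0765 M

ln[A] = ln[A]₀ - k·t = ln(1.74) - (0.125)·(25) = 0.5539 - 3.1250 = -2.5711
[A] = e^(-2.5711) = 0.0765 M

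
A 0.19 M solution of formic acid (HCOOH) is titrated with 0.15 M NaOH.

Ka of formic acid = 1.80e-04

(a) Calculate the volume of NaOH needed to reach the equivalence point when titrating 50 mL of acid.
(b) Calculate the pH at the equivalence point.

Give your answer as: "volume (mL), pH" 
V = 63.3 mL, pH = 8.33

(a) At equivalence: moles acid = moles base.
moles acid = 0.19 × 0.05 = 0.0095 mol; V_NaOH = 0.0095/0.15 = 0.06333 L = 63.3 mL.
(b) At equivalence, all acid → conjugate base A⁻ at [A⁻] = 0.0095/0.1133 = 0.08382 M.
Kb = Kw/Ka = 1.0e-14/1.80e-04 = 5.556e-11; [OH⁻] = √(Kb·[A⁻]) = 2.158e-06; pOH = 5.67; pH = 14 − pOH = 8.33.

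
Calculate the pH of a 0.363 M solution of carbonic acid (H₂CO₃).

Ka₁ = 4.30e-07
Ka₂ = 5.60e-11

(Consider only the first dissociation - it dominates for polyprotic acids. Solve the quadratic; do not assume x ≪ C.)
pH = 3.40

x² + Ka₁·x − Ka₁·C = 0 with Ka₁ = 4.30e-07, C = 0.363.
x = (−Ka₁ + √(Ka₁² + 4·Ka₁·C))/2 = 3.9487e-04 M, so pH = 3.40.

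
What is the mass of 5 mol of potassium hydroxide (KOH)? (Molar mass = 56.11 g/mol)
Mass = 5 mol × 56.11 g/mol = 280.6 g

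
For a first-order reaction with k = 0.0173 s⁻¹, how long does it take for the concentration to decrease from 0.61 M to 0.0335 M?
167.74 s

From ln[A] = ln[A]₀ - k·t: t = ln([A]₀/[A])/k = ln(0.61/0.0335)/0.0173 = ln(18.2090)/0.0173 = 2.9019/0.0173 = 167.74 s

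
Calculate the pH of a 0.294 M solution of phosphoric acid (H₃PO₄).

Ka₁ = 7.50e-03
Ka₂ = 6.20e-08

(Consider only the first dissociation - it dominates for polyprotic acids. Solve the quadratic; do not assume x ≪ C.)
pH = 1.36

x² + Ka₁·x − Ka₁·C = 0 with Ka₁ = 7.50e-03, C = 0.294.
x = (−Ka₁ + √(Ka₁² + 4·Ka₁·C))/2 = 4.3357e-02 M, so pH = 1.36.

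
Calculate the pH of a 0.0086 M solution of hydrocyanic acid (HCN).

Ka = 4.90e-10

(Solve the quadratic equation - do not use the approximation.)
pH = 5.69

x² + Ka×x - Ka×C = 0. Using quadratic formula: [H⁺] = 2.0526e-06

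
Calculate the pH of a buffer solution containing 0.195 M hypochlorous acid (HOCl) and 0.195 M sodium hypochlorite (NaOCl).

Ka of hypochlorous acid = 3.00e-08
pH = 7.52

pKa = -log(3.00e-08) = 7.52. pH = pKa + log([A⁻]/[HA]) = 7.52 + log(0.195/0.195)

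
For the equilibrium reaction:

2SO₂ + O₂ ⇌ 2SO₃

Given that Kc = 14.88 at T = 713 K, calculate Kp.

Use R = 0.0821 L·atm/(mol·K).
K_p = 0.2542

Δn = (moles gaseous products) − (moles gaseous reactants) = -1
T = 713 K; RT = 0.0821 × 713 = 58.5373
Kp = Kc·(RT)^Δn = 14.88 × (58.5373)^-1 = 14.88 × 0.0170831 = 0.2542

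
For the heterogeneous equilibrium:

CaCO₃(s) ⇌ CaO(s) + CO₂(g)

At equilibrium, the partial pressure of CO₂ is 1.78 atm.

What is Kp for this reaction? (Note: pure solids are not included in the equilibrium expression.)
K_p = 1.78

Solids (CaCO₃, CaO) have activity 1 and are excluded.
Kp = P(CO₂) = 1.78.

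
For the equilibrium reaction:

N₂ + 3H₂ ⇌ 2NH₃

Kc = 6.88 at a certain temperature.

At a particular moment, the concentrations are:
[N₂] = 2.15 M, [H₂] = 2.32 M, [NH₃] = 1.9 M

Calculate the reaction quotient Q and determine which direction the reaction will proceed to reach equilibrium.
Q = 0.134, Q < K, reaction proceeds forward (toward products)

Q = ([NH₃]^2) / ([N₂] × [H₂]^3)
  = ((1.9)^2) / ((2.15)·(2.32)^3) = 3.61/26.847 = 0.1345
Since Q = 0.1345 < Kc = 6.88, the reaction proceeds forward (toward products) to reach equilibrium.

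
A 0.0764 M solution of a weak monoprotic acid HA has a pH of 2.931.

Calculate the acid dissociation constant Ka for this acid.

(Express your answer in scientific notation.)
K_a = 1.83e-05

[H⁺] = 10^(−pH) = 10^(−2.931) = 1.172e-03 M. For HA ⇌ H⁺ + A⁻, Ka = x²/(C − x) = (1.172e-03)²/(0.0764 − 1.172e-03) = 1.83e-05.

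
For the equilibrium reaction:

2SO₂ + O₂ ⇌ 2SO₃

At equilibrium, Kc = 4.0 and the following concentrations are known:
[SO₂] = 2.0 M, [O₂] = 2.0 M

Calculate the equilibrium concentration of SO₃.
[SO₃] = 5.6569 M

Kc = ([SO₃]^2) / ([SO₂]^2 × [O₂]) = 4.0
[SO₃]^2 = Kc · (reactant terms)/(other product terms) = 4.0 · 8 / 1 = 32
[SO₃] = (32)^(1/2) = 5.6569 M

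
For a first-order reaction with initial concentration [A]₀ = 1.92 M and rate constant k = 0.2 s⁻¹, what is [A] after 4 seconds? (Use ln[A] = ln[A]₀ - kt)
0.8627 M

ln[A] = ln[A]₀ - k·t = ln(1.92) - (0.2)·(4) = 0.6523 - 0.8000 = -0.1477
[A] = e^(-0.1477) = 0.8627 M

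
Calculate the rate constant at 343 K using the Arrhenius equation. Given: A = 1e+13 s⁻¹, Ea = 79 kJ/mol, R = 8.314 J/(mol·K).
9.31e+00 s⁻¹

k = A·exp(-Ea/(R·T)) = 1e+13·exp(-79000/(8.314·343)) = 1e+13·exp(-27.7028) = 1e+13·9.3078e-13 = 9.31e+00 s⁻¹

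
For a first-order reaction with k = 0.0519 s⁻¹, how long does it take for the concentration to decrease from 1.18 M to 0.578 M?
13.75 s

From ln[A] = ln[A]₀ - k·t: t = ln([A]₀/[A])/k = ln(1.18/0.578)/0.0519 = ln(2.0415)/0.0519 = 0.7137/0.0519 = 13.75 s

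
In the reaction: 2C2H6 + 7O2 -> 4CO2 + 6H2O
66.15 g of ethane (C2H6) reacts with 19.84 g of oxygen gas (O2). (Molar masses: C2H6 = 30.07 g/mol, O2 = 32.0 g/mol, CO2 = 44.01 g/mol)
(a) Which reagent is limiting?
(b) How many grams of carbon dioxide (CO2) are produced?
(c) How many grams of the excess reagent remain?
(a) O2, (b) 15.59 g, (c) 60.82 g

Moles of C2H6 = 66.15 g ÷ 30.07 g/mol = 2.19987 mol
Moles of O2 = 19.84 g ÷ 32.0 g/mol = 0.62 mol
Moles ÷ coefficient: C2H6: 2.19987/2 = 1.1, O2: 0.62/7 = 0.08857
(a) O2 has the smaller value, so O2 is the limiting reagent.
(b) Moles of CO2 = 0.62 mol O2 × (4/7) = 0.354286 mol; mass = 0.354286 mol × 44.01 g/mol = 15.59 g
(c) C2H6 consumed = 0.62 × (2/7) = 0.177143 mol; remaining = 2.19987 − 0.177143 = 2.02272 mol; mass = 2.02272 mol × 30.07 g/mol = 60.82 g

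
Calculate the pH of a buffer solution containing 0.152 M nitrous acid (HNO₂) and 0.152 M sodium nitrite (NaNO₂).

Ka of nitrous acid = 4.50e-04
pH = 3.35

pKa = -log(4.50e-04) = 3.35. pH = pKa + log([A⁻]/[HA]) = 3.35 + log(0.152/0.152)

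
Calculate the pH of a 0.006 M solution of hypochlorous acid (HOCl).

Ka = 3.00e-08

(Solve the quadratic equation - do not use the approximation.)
pH = 4.87

x² + Ka×x - Ka×C = 0. Using quadratic formula: [H⁺] = 1.3401e-05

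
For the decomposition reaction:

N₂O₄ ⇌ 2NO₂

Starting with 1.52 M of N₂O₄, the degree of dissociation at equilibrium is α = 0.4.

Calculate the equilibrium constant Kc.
K_c = 1.6213

x = α·[A]₀ = 0.4 × 1.52 = 0.608 M dissociated.
At eq: [N₂O₄] = 1.52 − 0.608 = 0.912 M; [NO₂] = 2x = 1.216 M.
Kc = [NO₂]²/[N₂O₄] = (1.216)²/0.912 = 1.621.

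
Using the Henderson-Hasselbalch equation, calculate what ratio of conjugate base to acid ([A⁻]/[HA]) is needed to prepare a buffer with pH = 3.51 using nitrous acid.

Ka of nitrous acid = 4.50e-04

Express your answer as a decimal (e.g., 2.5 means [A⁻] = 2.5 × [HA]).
[A⁻]/[HA] = 1.456

pKa = −log(4.50e-04) = 3.3468. pH = pKa + log([A⁻]/[HA]). 3.51 = 3.3468 + log(ratio). log(ratio) = 3.51 − 3.3468 = 0.1632. ratio = 10^(0.1632) = 1.456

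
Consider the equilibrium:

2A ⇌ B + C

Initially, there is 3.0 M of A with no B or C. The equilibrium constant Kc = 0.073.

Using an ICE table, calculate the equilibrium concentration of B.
[B] = 0.526 M

ICE: [A] = 3.0 − 2x, [B] = [C] = x.
Kc = x²/(3.0 − 2x)² = 0.073 ⇒ √Kc = x/(3.0 − 2x).
x = √0.073·3.0/(1 + 2√0.073) = 0.27019·3.0/1.5404 = 0.52621.
[B] = x = 0.526 M.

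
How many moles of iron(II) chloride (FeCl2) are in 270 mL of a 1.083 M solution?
Moles = Molarity × Volume (L)
Moles = 1.083 M × 0.27 L = 0.2924 mol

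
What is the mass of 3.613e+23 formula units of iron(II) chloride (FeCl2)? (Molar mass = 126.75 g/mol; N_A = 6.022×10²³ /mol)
Moles = 3.613e+23 ÷ 6.022×10²³ = 0.599967 mol
Mass = 0.599967 mol × 126.75 g/mol = 76.05 g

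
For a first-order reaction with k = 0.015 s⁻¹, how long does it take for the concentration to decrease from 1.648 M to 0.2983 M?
113.95 s

From ln[A] = ln[A]₀ - k·t: t = ln([A]₀/[A])/k = ln(1.648/0.2983)/0.015 = ln(5.5246)/0.015 = 1.7092/0.015 = 113.95 s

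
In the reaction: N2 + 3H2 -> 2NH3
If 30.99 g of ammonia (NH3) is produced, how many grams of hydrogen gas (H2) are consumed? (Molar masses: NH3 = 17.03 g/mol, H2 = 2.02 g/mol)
Moles of NH3 = 30.99 g ÷ 17.03 g/mol = 1.81973 mol
Mole ratio: 3 mol H2 / 2 mol NH3
Moles of H2 = 1.81973 × (3/2) = 2.72959 mol
Mass of H2 = 2.72959 mol × 2.02 g/mol = 5.514 g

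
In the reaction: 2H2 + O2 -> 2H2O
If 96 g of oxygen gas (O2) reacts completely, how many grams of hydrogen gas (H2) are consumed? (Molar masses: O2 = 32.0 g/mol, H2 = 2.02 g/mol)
Moles of O2 = 96 g ÷ 32.0 g/mol = 3 mol
Mole ratio: 2 mol H2 / 1 mol O2
Moles of H2 = 3 × (2/1) = 6 mol
Mass of H2 = 6 mol × 2.02 g/mol = 12.12 g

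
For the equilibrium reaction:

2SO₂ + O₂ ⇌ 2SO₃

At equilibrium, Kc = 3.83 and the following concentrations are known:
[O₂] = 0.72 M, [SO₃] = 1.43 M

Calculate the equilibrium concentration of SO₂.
[SO₂] = 0.8611 M

Kc = ([SO₃]^2) / ([SO₂]^2 × [O₂]) = 3.83
[SO₂]^2 = (product terms)/(Kc · other reactant terms) = 2.0449 / (3.83 · 0.72) = 0.74155
[SO₂] = (0.74155)^(1/2) = 0.8611 M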